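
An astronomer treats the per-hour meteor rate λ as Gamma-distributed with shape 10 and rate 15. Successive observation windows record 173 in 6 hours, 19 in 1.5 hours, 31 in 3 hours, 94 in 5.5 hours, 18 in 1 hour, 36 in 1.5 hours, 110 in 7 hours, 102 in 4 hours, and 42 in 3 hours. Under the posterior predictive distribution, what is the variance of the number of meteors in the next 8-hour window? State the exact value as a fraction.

225552/1805

Total count: 173 + 19 + 31 + 94 + 18 + 36 + 110 + 102 + 42 = 625.
Total exposure: 6 + 1.5 + 3 + 5.5 + 1 + 1.5 + 7 + 4 + 3 = 32.5 hours.
Gamma(α, β) with Poisson data over total exposure Σt gives posterior Gamma(α+Σx, β+Σt) = Gamma(635, 95/2).
The posterior predictive for a window of length T is Negative Binomial with variance T·α'·(β'+T)/β'² = 8·635·(111/2)/(9025/4) = 225552/1805.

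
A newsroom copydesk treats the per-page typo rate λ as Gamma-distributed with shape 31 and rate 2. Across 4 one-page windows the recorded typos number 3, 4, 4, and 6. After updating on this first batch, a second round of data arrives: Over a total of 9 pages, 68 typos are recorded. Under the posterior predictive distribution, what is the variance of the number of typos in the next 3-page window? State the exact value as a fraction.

Total count: 3 + 4 + 4 + 6 = 17.
Total exposure: 4 pages.
After the first batch: Gamma(31 + 17, 2 + 4) = Gamma(48, 6).
Total count 68 over total exposure 9 pages.
After the second batch: Gamma(48 + 68, 6 + 9) = Gamma(116, 15).
The posterior predictive for a window of length T is Negative Binomial with variance T·α'·(β'+T)/β'² = 3·116·18/225 = 696/25.

696/25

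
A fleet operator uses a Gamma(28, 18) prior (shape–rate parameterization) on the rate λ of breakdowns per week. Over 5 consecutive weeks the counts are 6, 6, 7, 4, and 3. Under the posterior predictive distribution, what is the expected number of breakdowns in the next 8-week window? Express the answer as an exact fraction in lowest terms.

432/23

Total count: 6 + 6 + 7 + 4 + 3 = 26.
Total exposure: 5 weeks.
Gamma(α, β) with Poisson data over total exposure Σt gives posterior Gamma(α+Σx, β+Σt) = Gamma(54, 23).
Predictive mean over an 8-week window = T·E[λ|data] = 8·54/23 = 432/23.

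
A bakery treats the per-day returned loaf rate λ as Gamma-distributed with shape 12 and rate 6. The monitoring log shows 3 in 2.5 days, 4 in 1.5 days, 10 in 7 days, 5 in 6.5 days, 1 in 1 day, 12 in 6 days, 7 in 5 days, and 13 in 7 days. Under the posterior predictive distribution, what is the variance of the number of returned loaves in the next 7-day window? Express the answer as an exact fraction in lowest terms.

92862/7225

Total count: 3 + 4 + 10 + 5 + 1 + 12 + 7 + 13 = 55.
Total exposure: 2.5 + 1.5 + 7 + 6.5 + 1 + 6 + 5 + 7 = 36.5 days.
The Gamma prior is conjugate for the Poisson rate, so λ | data ~ Gamma(12+55, 6+36.5) = Gamma(67, 85/2).
The posterior predictive for a window of length T is Negative Binomial with variance T·α'·(β'+T)/β'² = 7·67·(99/2)/(7225/4) = 92862/7225.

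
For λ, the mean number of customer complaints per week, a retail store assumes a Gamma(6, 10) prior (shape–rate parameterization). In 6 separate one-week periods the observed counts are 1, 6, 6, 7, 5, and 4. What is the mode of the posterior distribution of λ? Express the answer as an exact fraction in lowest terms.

Total count: 1 + 6 + 6 + 7 + 5 + 4 = 29.
Total exposure: 6 weeks.
Gamma(α, β) with Poisson data over total exposure Σt gives posterior Gamma(α+Σx, β+Σt) = Gamma(35, 16).
Posterior mode = (α'−1)/β' = 34/16 = 17/8.

17/8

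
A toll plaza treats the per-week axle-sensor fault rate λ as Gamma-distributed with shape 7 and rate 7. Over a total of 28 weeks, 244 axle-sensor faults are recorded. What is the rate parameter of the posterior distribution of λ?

Total count 244 over total exposure 28 weeks.
Posterior: α' = 7 + 244 = 251, β' = 7 + 28 = 35.

35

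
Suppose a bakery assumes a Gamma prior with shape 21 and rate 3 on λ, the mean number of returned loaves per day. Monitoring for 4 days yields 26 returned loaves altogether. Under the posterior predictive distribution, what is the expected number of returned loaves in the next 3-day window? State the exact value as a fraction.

Total count 26 over total exposure 4 days.
Posterior: α' = 21 + 26 = 47, β' = 3 + 4 = 7.
Predictive mean over a 3-day window = T·E[λ|data] = 3·47/7 = 141/7.

141/7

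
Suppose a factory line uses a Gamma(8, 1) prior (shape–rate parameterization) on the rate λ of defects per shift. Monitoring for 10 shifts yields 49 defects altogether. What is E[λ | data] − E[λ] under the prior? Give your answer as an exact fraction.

-31/11

Total count 49 over total exposure 10 shifts.
Conjugate update: add total count to the shape and total exposure to the rate, giving Gamma(57, 11).
Posterior mean = 57/11 = 57/11; prior mean = 8/1 = 8. Difference = 57/11 − 8 = -31/11.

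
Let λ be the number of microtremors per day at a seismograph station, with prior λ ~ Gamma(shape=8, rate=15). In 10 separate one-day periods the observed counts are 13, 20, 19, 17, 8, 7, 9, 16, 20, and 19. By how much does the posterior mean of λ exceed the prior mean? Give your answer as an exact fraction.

428/75

Total count: 13 + 20 + 19 + 17 + 8 + 7 + 9 + 16 + 20 + 19 = 148.
Total exposure: 10 days.
Gamma(α, β) with Poisson data over total exposure Σt gives posterior Gamma(α+Σx, β+Σt) = Gamma(156, 25).
Posterior mean = 156/25 = 156/25; prior mean = 8/15 = 8/15. Difference = 156/25 − 8/15 = 428/75.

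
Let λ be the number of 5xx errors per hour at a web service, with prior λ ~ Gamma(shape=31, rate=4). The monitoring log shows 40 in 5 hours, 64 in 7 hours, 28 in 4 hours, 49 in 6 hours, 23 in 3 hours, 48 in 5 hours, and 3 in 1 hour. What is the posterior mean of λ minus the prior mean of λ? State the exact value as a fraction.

Total count: 40 + 64 + 28 + 49 + 23 + 48 + 3 = 255.
Total exposure: 5 + 7 + 4 + 6 + 3 + 5 + 1 = 31 hours.
Posterior: α' = 31 + 255 = 286, β' = 4 + 31 = 35.
Posterior mean = 286/35 = 286/35; prior mean = 31/4 = 31/4. Difference = 286/35 − 31/4 = 59/140.

59/140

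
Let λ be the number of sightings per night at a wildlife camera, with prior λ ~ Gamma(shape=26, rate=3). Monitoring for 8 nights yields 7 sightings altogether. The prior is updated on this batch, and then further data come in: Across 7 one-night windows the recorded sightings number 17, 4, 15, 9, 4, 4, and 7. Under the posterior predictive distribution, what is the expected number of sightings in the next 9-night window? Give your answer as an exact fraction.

Total count 7 over total exposure 8 nights.
After the first batch: Gamma(26 + 7, 3 + 8) = Gamma(33, 11).
Total count: 17 + 4 + 15 + 9 + 4 + 4 + 7 = 60.
Total exposure: 7 nights.
After the second batch: Gamma(33 + 60, 11 + 7) = Gamma(93, 18).
Predictive mean over a 9-night window = T·E[λ|data] = 9·93/18 = 93/2.

93/2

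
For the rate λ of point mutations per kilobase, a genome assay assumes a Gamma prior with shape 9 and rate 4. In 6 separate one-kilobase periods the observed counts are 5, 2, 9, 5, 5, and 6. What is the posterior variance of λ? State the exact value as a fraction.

41/100

Total count: 5 + 2 + 9 + 5 + 5 + 6 = 32.
Total exposure: 6 kilobases.
Posterior: α' = 9 + 32 = 41, β' = 4 + 6 = 10.
Posterior variance = α'/β'² = 41/100.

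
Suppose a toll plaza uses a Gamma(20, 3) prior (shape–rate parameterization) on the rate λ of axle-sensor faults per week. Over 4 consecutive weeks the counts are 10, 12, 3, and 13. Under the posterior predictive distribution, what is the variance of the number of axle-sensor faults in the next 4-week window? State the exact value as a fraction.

Total count: 10 + 12 + 3 + 13 = 38.
Total exposure: 4 weeks.
Posterior: α' = 20 + 38 = 58, β' = 3 + 4 = 7.
The posterior predictive for a window of length T is Negative Binomial with variance T·α'·(β'+T)/β'² = 4·58·11/49 = 2552/49.

2552/49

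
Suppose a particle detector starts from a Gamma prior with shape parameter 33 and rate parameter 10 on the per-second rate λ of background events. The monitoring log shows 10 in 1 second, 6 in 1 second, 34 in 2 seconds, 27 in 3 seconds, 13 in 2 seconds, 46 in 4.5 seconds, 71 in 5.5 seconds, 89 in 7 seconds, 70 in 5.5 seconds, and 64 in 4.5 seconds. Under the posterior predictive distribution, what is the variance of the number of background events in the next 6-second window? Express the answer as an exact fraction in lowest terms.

Total count: 10 + 6 + 34 + 27 + 13 + 46 + 71 + 89 + 70 + 64 = 430.
Total exposure: 1 + 1 + 2 + 3 + 2 + 4.5 + 5.5 + 7 + 5.5 + 4.5 = 36 seconds.
Posterior: α' = 33 + 430 = 463, β' = 10 + 36 = 46.
The posterior predictive for a window of length T is Negative Binomial with variance T·α'·(β'+T)/β'² = 6·463·52/2116 = 36114/529.

36114/529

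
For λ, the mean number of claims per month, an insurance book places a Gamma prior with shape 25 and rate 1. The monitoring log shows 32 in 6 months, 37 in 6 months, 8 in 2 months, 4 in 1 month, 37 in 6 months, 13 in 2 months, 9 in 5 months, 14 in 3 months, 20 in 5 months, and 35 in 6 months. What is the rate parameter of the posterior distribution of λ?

Total count: 32 + 37 + 8 + 4 + 37 + 13 + 9 + 14 + 20 + 35 = 209.
Total exposure: 6 + 6 + 2 + 1 + 6 + 2 + 5 + 3 + 5 + 6 = 42 months.
The Gamma prior is conjugate for the Poisson rate, so λ | data ~ Gamma(25+209, 1+42) = Gamma(234, 43).

43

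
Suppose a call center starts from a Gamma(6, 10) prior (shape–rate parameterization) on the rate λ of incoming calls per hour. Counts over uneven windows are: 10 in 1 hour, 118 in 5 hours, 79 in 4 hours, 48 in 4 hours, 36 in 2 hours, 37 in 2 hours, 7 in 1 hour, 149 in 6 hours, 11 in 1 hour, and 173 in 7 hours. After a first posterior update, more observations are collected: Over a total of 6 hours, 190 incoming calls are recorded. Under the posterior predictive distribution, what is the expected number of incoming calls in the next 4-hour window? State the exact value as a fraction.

3456/49

Total count: 10 + 118 + 79 + 48 + 36 + 37 + 7 + 149 + 11 + 173 = 668.
Total exposure: 1 + 5 + 4 + 4 + 2 + 2 + 1 + 6 + 1 + 7 = 33 hours.
After the first batch: Gamma(6 + 668, 10 + 33) = Gamma(674, 43).
Total count 190 over total exposure 6 hours.
After the second batch: Gamma(674 + 190, 43 + 6) = Gamma(864, 49).
Predictive mean over a 4-hour window = T·E[λ|data] = 4·864/49 = 3456/49.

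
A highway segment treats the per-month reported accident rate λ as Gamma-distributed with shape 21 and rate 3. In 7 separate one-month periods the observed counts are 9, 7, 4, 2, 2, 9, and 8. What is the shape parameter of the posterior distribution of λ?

Total count: 9 + 7 + 4 + 2 + 2 + 9 + 8 = 41.
Total exposure: 7 months.
By Gamma–Poisson conjugacy, the posterior is Gamma(α + Σx, β + Σt) = Gamma(21 + 41, 3 + 7) = Gamma(62, 10).

62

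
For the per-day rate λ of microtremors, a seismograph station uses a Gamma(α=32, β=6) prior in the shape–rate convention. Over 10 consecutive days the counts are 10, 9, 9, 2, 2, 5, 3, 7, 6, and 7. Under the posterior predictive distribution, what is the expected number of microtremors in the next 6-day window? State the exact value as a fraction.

69/2

Total count: 10 + 9 + 9 + 2 + 2 + 5 + 3 + 7 + 6 + 7 = 60.
Total exposure: 10 days.
By Gamma–Poisson conjugacy, the posterior is Gamma(α + Σx, β + Σt) = Gamma(32 + 60, 6 + 10) = Gamma(92, 16).
Predictive mean over a 6-day window = T·E[λ|data] = 6·92/16 = 69/2.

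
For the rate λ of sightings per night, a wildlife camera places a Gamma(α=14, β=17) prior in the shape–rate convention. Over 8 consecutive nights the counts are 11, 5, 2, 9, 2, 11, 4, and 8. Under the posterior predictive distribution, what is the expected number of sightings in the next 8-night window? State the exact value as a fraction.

528/25

Total count: 11 + 5 + 2 + 9 + 2 + 11 + 4 + 8 = 52.
Total exposure: 8 nights.
Gamma(α, β) with Poisson data over total exposure Σt gives posterior Gamma(α+Σx, β+Σt) = Gamma(66, 25).
Predictive mean over an 8-night window = T·E[λ|data] = 8·66/25 = 528/25.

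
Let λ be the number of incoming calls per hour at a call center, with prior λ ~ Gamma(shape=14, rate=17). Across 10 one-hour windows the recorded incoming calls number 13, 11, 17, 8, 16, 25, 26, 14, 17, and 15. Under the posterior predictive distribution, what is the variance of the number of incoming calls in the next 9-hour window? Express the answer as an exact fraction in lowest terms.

704/9

Total count: 13 + 11 + 17 + 8 + 16 + 25 + 26 + 14 + 17 + 15 = 162.
Total exposure: 10 hours.
Conjugate update: add total count to the shape and total exposure to the rate, giving Gamma(176, 27).
The posterior predictive for a window of length T is Negative Binomial with variance T·α'·(β'+T)/β'² = 9·176·36/729 = 704/9.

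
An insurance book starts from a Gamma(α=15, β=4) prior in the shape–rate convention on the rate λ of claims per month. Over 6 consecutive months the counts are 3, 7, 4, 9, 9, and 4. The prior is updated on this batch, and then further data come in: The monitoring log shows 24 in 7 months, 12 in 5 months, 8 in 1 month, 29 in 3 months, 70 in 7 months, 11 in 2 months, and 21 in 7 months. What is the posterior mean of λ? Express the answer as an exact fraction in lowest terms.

113/21

Total count: 3 + 7 + 4 + 9 + 9 + 4 = 36.
Total exposure: 6 months.
After the first batch: Gamma(15 + 36, 4 + 6) = Gamma(51, 10).
Total count: 24 + 12 + 8 + 29 + 70 + 11 + 21 = 175.
Total exposure: 7 + 5 + 1 + 3 + 7 + 2 + 7 = 32 months.
After the second batch: Gamma(51 + 175, 10 + 32) = Gamma(226, 42).
Posterior mean = α'/β' = 226/42 = 113/21.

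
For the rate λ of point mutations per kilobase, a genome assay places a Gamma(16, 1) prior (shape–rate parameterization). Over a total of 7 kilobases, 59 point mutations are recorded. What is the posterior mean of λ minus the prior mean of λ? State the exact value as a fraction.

-53/8

Total count 59 over total exposure 7 kilobases.
Conjugate update: add total count to the shape and total exposure to the rate, giving Gamma(75, 8).
Posterior mean = 75/8 = 75/8; prior mean = 16/1 = 16. Difference = 75/8 − 16 = -53/8.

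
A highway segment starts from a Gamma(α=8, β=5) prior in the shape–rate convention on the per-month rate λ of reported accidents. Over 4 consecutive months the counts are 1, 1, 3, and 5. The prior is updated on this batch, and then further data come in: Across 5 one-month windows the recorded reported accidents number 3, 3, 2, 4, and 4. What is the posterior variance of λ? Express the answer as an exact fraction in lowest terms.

17/98

Total count: 1 + 1 + 3 + 5 = 10.
Total exposure: 4 months.
After the first batch: Gamma(8 + 10, 5 + 4) = Gamma(18, 9).
Total count: 3 + 3 + 2 + 4 + 4 = 16.
Total exposure: 5 months.
After the second batch: Gamma(18 + 16, 9 + 5) = Gamma(34, 14).
Posterior variance = α'/β'² = 34/196 = 17/98.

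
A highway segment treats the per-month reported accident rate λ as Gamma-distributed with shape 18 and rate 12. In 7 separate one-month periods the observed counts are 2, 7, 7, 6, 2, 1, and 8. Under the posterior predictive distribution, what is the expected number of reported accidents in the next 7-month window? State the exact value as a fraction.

357/19

Total count: 2 + 7 + 7 + 6 + 2 + 1 + 8 = 33.
Total exposure: 7 months.
Conjugate update: add total count to the shape and total exposure to the rate, giving Gamma(51, 19).
Predictive mean over a 7-month window = T·E[λ|data] = 7·51/19 = 357/19.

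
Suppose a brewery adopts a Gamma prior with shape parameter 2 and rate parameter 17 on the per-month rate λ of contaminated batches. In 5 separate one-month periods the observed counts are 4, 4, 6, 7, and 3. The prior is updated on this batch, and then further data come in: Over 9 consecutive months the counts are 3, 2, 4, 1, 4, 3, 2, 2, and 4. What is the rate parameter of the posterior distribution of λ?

31

Total count: 4 + 4 + 6 + 7 + 3 = 24.
Total exposure: 5 months.
After the first batch: Gamma(2 + 24, 17 + 5) = Gamma(26, 22).
Total count: 3 + 2 + 4 + 1 + 4 + 3 + 2 + 2 + 4 = 25.
Total exposure: 9 months.
After the second batch: Gamma(26 + 25, 22 + 9) = Gamma(51, 31).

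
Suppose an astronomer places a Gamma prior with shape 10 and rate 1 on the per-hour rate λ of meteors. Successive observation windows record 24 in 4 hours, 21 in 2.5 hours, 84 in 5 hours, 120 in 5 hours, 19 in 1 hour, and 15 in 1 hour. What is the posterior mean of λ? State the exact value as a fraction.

Total count: 24 + 21 + 84 + 120 + 19 + 15 = 283.
Total exposure: 4 + 2.5 + 5 + 5 + 1 + 1 = 18.5 hours.
Gamma(α, β) with Poisson data over total exposure Σt gives posterior Gamma(α+Σx, β+Σt) = Gamma(293, 39/2).
Posterior mean = α'/β' = 293/(39/2) = 586/39.

586/39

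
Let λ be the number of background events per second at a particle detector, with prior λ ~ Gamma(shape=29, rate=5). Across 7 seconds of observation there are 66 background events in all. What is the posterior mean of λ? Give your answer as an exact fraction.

95/12

Total count 66 over total exposure 7 seconds.
Posterior: α' = 29 + 66 = 95, β' = 5 + 7 = 12.
Posterior mean = α'/β' = 95/12.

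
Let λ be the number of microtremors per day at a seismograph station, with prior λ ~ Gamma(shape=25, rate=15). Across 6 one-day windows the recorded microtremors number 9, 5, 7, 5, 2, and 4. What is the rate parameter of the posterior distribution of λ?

Total count: 9 + 5 + 7 + 5 + 2 + 4 = 32.
Total exposure: 6 days.
Conjugate update: add total count to the shape and total exposure to the rate, giving Gamma(57, 21).

21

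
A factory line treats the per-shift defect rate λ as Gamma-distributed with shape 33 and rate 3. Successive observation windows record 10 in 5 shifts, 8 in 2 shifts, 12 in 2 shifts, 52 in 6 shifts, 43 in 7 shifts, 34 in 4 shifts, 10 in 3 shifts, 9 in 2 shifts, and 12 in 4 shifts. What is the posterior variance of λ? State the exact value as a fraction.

223/1444

Total count: 10 + 8 + 12 + 52 + 43 + 34 + 10 + 9 + 12 = 190.
Total exposure: 5 + 2 + 2 + 6 + 7 + 4 + 3 + 2 + 4 = 35 shifts.
The Gamma prior is conjugate for the Poisson rate, so λ | data ~ Gamma(33+190, 3+35) = Gamma(223, 38).
Posterior variance = α'/β'² = 223/1444.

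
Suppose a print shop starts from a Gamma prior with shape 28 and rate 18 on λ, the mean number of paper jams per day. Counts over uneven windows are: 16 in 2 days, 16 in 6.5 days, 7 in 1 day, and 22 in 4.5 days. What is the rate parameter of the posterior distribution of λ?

Total count: 16 + 16 + 7 + 22 = 61.
Total exposure: 2 + 6.5 + 1 + 4.5 = 14 days.
Posterior: α' = 28 + 61 = 89, β' = 18 + 14 = 32.

32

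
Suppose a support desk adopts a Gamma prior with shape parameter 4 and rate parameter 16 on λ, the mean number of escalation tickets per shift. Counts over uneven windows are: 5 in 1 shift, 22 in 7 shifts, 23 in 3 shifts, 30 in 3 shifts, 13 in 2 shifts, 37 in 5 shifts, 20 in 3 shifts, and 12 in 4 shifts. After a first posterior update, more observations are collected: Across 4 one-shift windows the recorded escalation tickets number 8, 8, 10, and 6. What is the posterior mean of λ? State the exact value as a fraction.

33/8

Total count: 5 + 22 + 23 + 30 + 13 + 37 + 20 + 12 = 162.
Total exposure: 1 + 7 + 3 + 3 + 2 + 5 + 3 + 4 = 28 shifts.
After the first batch: Gamma(4 + 162, 16 + 28) = Gamma(166, 44).
Total count: 8 + 8 + 10 + 6 = 32.
Total exposure: 4 shifts.
After the second batch: Gamma(166 + 32, 44 + 4) = Gamma(198, 48).
Posterior mean = α'/β' = 198/48 = 33/8.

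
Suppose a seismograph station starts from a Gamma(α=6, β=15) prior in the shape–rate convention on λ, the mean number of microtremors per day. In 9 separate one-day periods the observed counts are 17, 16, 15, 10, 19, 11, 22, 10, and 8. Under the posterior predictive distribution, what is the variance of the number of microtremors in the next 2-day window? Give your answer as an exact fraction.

Total count: 17 + 16 + 15 + 10 + 19 + 11 + 22 + 10 + 8 = 128.
Total exposure: 9 days.
Posterior: α' = 6 + 128 = 134, β' = 15 + 9 = 24.
The posterior predictive for a window of length T is Negative Binomial with variance T·α'·(β'+T)/β'² = 2·134·26/576 = 871/72.

871/72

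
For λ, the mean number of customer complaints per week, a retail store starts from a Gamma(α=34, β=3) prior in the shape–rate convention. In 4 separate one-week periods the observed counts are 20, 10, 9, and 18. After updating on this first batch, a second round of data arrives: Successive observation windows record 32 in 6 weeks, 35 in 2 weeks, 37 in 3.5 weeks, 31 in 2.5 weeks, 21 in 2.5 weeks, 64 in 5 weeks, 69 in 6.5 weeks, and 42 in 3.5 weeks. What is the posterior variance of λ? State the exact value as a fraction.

1688/5929

Total count: 20 + 10 + 9 + 18 = 57.
Total exposure: 4 weeks.
After the first batch: Gamma(34 + 57, 3 + 4) = Gamma(91, 7).
Total count: 32 + 35 + 37 + 31 + 21 + 64 + 69 + 42 = 331.
Total exposure: 6 + 2 + 3.5 + 2.5 + 2.5 + 5 + 6.5 + 3.5 = 31.5 weeks.
After the second batch: Gamma(91 + 331, 7 + 31.5) = Gamma(422, 77/2).
Posterior variance = α'/β'² = 422/(5929/4) = 1688/5929.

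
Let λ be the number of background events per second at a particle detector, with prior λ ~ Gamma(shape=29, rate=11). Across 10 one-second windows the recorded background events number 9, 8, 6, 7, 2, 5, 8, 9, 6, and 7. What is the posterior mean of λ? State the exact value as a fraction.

32/7

Total count: 9 + 8 + 6 + 7 + 2 + 5 + 8 + 9 + 6 + 7 = 67.
Total exposure: 10 seconds.
Gamma(α, β) with Poisson data over total exposure Σt gives posterior Gamma(α+Σx, β+Σt) = Gamma(96, 21).
Posterior mean = α'/β' = 96/21 = 32/7.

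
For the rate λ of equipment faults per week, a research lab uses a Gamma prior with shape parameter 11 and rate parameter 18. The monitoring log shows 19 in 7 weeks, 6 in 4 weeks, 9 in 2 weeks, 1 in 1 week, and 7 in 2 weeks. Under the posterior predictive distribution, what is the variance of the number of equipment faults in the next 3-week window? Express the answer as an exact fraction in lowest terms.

5883/1156

Total count: 19 + 6 + 9 + 1 + 7 = 42.
Total exposure: 7 + 4 + 2 + 1 + 2 = 16 weeks.
Conjugate update: add total count to the shape and total exposure to the rate, giving Gamma(53, 34).
The posterior predictive for a window of length T is Negative Binomial with variance T·α'·(β'+T)/β'² = 3·53·37/1156 = 5883/1156.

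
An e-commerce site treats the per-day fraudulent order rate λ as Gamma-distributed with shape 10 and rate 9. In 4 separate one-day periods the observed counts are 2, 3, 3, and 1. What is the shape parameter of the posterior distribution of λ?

19

Total count: 2 + 3 + 3 + 1 = 9.
Total exposure: 4 days.
Conjugate update: add total count to the shape and total exposure to the rate, giving Gamma(19, 13).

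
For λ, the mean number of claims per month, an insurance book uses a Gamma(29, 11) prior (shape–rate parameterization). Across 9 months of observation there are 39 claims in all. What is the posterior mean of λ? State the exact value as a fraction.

Total count 39 over total exposure 9 months.
The Gamma prior is conjugate for the Poisson rate, so λ | data ~ Gamma(29+39, 11+9) = Gamma(68, 20).
Posterior mean = α'/β' = 68/20 = 17/5.

17/5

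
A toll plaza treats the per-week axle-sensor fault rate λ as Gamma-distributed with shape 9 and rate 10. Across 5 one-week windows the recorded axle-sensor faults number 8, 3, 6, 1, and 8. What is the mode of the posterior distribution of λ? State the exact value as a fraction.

34/15

Total count: 8 + 3 + 6 + 1 + 8 = 26.
Total exposure: 5 weeks.
Gamma(α, β) with Poisson data over total exposure Σt gives posterior Gamma(α+Σx, β+Σt) = Gamma(35, 15).
Posterior mode = (α'−1)/β' = 34/15.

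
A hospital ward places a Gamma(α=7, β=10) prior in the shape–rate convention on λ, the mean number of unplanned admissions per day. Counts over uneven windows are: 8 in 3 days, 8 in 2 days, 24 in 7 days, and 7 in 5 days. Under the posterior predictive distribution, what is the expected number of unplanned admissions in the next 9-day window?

18

Total count: 8 + 8 + 24 + 7 = 47.
Total exposure: 3 + 2 + 7 + 5 = 17 days.
The Gamma prior is conjugate for the Poisson rate, so λ | data ~ Gamma(7+47, 10+17) = Gamma(54, 27).
Predictive mean over a 9-day window = T·E[λ|data] = 9·54/27 = 18.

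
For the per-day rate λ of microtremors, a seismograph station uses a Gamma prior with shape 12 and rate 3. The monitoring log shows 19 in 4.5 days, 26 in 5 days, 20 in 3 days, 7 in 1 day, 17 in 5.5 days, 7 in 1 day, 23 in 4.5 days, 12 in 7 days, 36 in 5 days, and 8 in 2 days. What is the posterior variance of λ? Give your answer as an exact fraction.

Total count: 19 + 26 + 20 + 7 + 17 + 7 + 23 + 12 + 36 + 8 = 175.
Total exposure: 4.5 + 5 + 3 + 1 + 5.5 + 1 + 4.5 + 7 + 5 + 2 = 38.5 days.
Conjugate update: add total count to the shape and total exposure to the rate, giving Gamma(187, 83/2).
Posterior variance = α'/β'² = 187/(6889/4) = 748/6889.

748/6889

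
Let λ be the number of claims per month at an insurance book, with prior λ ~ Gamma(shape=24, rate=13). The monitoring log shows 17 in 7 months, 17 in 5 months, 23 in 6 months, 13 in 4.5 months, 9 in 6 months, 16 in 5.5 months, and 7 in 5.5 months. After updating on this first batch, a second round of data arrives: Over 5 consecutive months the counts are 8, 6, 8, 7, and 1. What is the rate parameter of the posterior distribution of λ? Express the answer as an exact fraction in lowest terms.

Total count: 17 + 17 + 23 + 13 + 9 + 16 + 7 = 102.
Total exposure: 7 + 5 + 6 + 4.5 + 6 + 5.5 + 5.5 = 39.5 months.
After the first batch: Gamma(24 + 102, 13 + 39.5) = Gamma(126, 105/2).
Total count: 8 + 6 + 8 + 7 + 1 = 30.
Total exposure: 5 months.
After the second batch: Gamma(126 + 30, 105/2 + 5) = Gamma(156, 115/2).

115/2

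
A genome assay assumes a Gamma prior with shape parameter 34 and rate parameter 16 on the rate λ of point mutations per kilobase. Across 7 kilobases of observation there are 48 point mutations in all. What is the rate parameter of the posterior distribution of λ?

23

Total count 48 over total exposure 7 kilobases.
By Gamma–Poisson conjugacy, the posterior is Gamma(α + Σx, β + Σt) = Gamma(34 + 48, 16 + 7) = Gamma(82, 23).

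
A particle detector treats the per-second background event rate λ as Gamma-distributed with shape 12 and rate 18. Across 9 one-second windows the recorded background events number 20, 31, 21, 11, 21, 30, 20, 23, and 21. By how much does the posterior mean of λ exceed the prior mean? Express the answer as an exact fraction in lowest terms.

64/9

Total count: 20 + 31 + 21 + 11 + 21 + 30 + 20 + 23 + 21 = 198.
Total exposure: 9 seconds.
Conjugate update: add total count to the shape and total exposure to the rate, giving Gamma(210, 27).
Posterior mean = 210/27 = 70/9; prior mean = 12/18 = 2/3. Difference = 70/9 − 2/3 = 64/9.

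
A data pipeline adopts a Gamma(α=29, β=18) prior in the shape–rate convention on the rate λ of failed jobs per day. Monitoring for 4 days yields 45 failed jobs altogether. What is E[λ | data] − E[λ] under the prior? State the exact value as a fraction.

347/198

Total count 45 over total exposure 4 days.
Conjugate update: add total count to the shape and total exposure to the rate, giving Gamma(74, 22).
Posterior mean = 74/22 = 37/11; prior mean = 29/18 = 29/18. Difference = 37/11 − 29/18 = 347/198.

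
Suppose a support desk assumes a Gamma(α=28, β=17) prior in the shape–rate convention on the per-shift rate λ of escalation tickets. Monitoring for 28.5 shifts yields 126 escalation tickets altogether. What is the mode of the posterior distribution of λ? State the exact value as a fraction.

Total count 126 over total exposure 28.5 shifts.
The Gamma prior is conjugate for the Poisson rate, so λ | data ~ Gamma(28+126, 17+28.5) = Gamma(154, 91/2).
Posterior mode = (α'−1)/β' = 153/(91/2) = 306/91.

306/91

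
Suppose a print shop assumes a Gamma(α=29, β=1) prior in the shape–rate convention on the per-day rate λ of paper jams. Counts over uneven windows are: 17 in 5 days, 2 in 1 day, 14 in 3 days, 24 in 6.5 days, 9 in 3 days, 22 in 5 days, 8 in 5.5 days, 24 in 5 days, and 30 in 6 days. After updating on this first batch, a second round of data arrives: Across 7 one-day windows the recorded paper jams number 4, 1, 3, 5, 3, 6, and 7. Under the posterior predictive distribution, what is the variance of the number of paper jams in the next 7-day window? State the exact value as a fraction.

Total count: 17 + 2 + 14 + 24 + 9 + 22 + 8 + 24 + 30 = 150.
Total exposure: 5 + 1 + 3 + 6.5 + 3 + 5 + 5.5 + 5 + 6 = 40 days.
After the first batch: Gamma(29 + 150, 1 + 40) = Gamma(179, 41).
Total count: 4 + 1 + 3 + 5 + 3 + 6 + 7 = 29.
Total exposure: 7 days.
After the second batch: Gamma(179 + 29, 41 + 7) = Gamma(208, 48).
The posterior predictive for a window of length T is Negative Binomial with variance T·α'·(β'+T)/β'² = 7·208·55/2304 = 5005/144.

5005/144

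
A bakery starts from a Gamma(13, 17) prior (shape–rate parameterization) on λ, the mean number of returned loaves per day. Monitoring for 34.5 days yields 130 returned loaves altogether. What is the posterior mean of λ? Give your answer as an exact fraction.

Total count 130 over total exposure 34.5 days.
Gamma(α, β) with Poisson data over total exposure Σt gives posterior Gamma(α+Σx, β+Σt) = Gamma(143, 103/2).
Posterior mean = α'/β' = 143/(103/2) = 286/103.

286/103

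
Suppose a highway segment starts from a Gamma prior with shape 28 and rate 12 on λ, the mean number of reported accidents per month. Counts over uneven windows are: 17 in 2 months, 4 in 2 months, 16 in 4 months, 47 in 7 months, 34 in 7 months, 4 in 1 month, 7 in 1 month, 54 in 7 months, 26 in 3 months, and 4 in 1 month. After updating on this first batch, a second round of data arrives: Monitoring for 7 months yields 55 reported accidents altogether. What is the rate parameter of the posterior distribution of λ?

54

Total count: 17 + 4 + 16 + 47 + 34 + 4 + 7 + 54 + 26 + 4 = 213.
Total exposure: 2 + 2 + 4 + 7 + 7 + 1 + 1 + 7 + 3 + 1 = 35 months.
After the first batch: Gamma(28 + 213, 12 + 35) = Gamma(241, 47).
Total count 55 over total exposure 7 months.
After the second batch: Gamma(241 + 55, 47 + 7) = Gamma(296, 54).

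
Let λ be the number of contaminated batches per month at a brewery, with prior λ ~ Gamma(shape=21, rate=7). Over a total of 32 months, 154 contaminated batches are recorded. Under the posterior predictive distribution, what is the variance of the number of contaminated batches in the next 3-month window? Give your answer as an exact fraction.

Total count 154 over total exposure 32 months.
Posterior: α' = 21 + 154 = 175, β' = 7 + 32 = 39.
The posterior predictive for a window of length T is Negative Binomial with variance T·α'·(β'+T)/β'² = 3·175·42/1521 = 2450/169.

2450/169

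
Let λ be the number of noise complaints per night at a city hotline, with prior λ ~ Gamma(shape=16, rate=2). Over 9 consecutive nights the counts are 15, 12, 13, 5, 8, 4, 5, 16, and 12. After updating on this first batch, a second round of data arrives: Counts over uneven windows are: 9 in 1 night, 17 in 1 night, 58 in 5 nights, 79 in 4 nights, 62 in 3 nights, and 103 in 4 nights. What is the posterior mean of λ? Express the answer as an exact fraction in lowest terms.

434/29

Total count: 15 + 12 + 13 + 5 + 8 + 4 + 5 + 16 + 12 = 90.
Total exposure: 9 nights.
After the first batch: Gamma(16 + 90, 2 + 9) = Gamma(106, 11).
Total count: 9 + 17 + 58 + 79 + 62 + 103 = 328.
Total exposure: 1 + 1 + 5 + 4 + 3 + 4 = 18 nights.
After the second batch: Gamma(106 + 328, 11 + 18) = Gamma(434, 29).
Posterior mean = α'/β' = 434/29.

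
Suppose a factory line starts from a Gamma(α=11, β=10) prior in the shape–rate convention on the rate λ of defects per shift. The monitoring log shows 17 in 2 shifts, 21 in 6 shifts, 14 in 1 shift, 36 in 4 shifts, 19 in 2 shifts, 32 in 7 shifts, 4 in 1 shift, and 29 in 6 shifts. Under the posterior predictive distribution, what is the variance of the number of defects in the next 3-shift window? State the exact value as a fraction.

Total count: 17 + 21 + 14 + 36 + 19 + 32 + 4 + 29 = 172.
Total exposure: 2 + 6 + 1 + 4 + 2 + 7 + 1 + 6 = 29 shifts.
Conjugate update: add total count to the shape and total exposure to the rate, giving Gamma(183, 39).
The posterior predictive for a window of length T is Negative Binomial with variance T·α'·(β'+T)/β'² = 3·183·42/1521 = 2562/169.

2562/169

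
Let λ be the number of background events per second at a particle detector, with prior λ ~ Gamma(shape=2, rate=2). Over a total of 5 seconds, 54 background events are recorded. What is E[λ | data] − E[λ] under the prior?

7

Total count 54 over total exposure 5 seconds.
Posterior: α' = 2 + 54 = 56, β' = 2 + 5 = 7.
Posterior mean = 56/7 = 8; prior mean = 2/2 = 1. Difference = 8 − 1 = 7.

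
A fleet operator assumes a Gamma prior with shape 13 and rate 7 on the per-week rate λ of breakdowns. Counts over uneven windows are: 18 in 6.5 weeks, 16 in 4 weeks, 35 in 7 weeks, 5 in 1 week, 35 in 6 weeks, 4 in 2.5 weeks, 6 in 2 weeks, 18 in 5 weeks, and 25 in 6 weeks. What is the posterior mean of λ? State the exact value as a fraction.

Total count: 18 + 16 + 35 + 5 + 35 + 4 + 6 + 18 + 25 = 162.
Total exposure: 6.5 + 4 + 7 + 1 + 6 + 2.5 + 2 + 5 + 6 = 40 weeks.
By Gamma–Poisson conjugacy, the posterior is Gamma(α + Σx, β + Σt) = Gamma(13 + 162, 7 + 40) = Gamma(175, 47).
Posterior mean = α'/β' = 175/47.

175/47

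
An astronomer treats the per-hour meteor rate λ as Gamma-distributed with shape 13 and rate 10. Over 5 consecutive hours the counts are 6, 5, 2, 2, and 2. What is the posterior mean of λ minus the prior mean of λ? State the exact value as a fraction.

Total count: 6 + 5 + 2 + 2 + 2 = 17.
Total exposure: 5 hours.
Posterior: α' = 13 + 17 = 30, β' = 10 + 5 = 15.
Posterior mean = 30/15 = 2; prior mean = 13/10 = 13/10. Difference = 2 − 13/10 = 7/10.

7/10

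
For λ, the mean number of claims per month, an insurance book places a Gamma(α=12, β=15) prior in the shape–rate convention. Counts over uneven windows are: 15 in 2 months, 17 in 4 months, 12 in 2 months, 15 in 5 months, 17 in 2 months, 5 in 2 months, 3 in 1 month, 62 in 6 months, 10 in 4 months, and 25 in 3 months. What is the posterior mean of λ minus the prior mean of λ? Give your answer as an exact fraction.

781/230

Total count: 15 + 17 + 12 + 15 + 17 + 5 + 3 + 62 + 10 + 25 = 181.
Total exposure: 2 + 4 + 2 + 5 + 2 + 2 + 1 + 6 + 4 + 3 = 31 months.
By Gamma–Poisson conjugacy, the posterior is Gamma(α + Σx, β + Σt) = Gamma(12 + 181, 15 + 31) = Gamma(193, 46).
Posterior mean = 193/46 = 193/46; prior mean = 12/15 = 4/5. Difference = 193/46 − 4/5 = 781/230.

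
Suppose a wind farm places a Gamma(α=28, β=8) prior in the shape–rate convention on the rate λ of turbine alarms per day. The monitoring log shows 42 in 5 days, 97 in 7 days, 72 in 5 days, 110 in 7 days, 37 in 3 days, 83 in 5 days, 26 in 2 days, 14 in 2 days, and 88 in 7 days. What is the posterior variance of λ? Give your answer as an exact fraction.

Total count: 42 + 97 + 72 + 110 + 37 + 83 + 26 + 14 + 88 = 569.
Total exposure: 5 + 7 + 5 + 7 + 3 + 5 + 2 + 2 + 7 = 43 days.
The Gamma prior is conjugate for the Poisson rate, so λ | data ~ Gamma(28+569, 8+43) = Gamma(597, 51).
Posterior variance = α'/β'² = 597/2601 = 199/867.

199/867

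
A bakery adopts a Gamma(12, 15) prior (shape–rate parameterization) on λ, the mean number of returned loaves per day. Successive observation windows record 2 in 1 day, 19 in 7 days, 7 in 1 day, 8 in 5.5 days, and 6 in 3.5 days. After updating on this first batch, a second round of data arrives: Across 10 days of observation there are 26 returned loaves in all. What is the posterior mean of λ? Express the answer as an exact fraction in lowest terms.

80/43

Total count: 2 + 19 + 7 + 8 + 6 = 42.
Total exposure: 1 + 7 + 1 + 5.5 + 3.5 = 18 days.
After the first batch: Gamma(12 + 42, 15 + 18) = Gamma(54, 33).
Total count 26 over total exposure 10 days.
After the second batch: Gamma(54 + 26, 33 + 10) = Gamma(80, 43).
Posterior mean = α'/β' = 80/43.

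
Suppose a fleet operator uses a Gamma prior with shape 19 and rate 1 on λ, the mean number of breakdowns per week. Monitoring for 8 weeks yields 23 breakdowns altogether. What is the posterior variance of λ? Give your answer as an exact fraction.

Total count 23 over total exposure 8 weeks.
Gamma(α, β) with Poisson data over total exposure Σt gives posterior Gamma(α+Σx, β+Σt) = Gamma(42, 9).
Posterior variance = α'/β'² = 42/81 = 14/27.

14/27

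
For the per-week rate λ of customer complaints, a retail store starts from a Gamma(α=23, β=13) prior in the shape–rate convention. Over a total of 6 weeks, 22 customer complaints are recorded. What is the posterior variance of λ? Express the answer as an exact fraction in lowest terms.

Total count 22 over total exposure 6 weeks.
By Gamma–Poisson conjugacy, the posterior is Gamma(α + Σx, β + Σt) = Gamma(23 + 22, 13 + 6) = Gamma(45, 19).
Posterior variance = α'/β'² = 45/361.

45/361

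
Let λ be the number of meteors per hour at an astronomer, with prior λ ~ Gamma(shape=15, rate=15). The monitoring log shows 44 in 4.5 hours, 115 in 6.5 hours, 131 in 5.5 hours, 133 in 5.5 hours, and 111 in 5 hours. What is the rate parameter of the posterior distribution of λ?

42

Total count: 44 + 115 + 131 + 133 + 111 = 534.
Total exposure: 4.5 + 6.5 + 5.5 + 5.5 + 5 = 27 hours.
By Gamma–Poisson conjugacy, the posterior is Gamma(α + Σx, β + Σt) = Gamma(15 + 534, 15 + 27) = Gamma(549, 42).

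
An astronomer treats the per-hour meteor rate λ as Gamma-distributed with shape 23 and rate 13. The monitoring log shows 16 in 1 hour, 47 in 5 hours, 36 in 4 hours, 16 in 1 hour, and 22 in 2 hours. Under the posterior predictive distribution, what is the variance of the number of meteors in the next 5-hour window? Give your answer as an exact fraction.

6200/169

Total count: 16 + 47 + 36 + 16 + 22 = 137.
Total exposure: 1 + 5 + 4 + 1 + 2 = 13 hours.
By Gamma–Poisson conjugacy, the posterior is Gamma(α + Σx, β + Σt) = Gamma(23 + 137, 13 + 13) = Gamma(160, 26).
The posterior predictive for a window of length T is Negative Binomial with variance T·α'·(β'+T)/β'² = 5·160·31/676 = 6200/169.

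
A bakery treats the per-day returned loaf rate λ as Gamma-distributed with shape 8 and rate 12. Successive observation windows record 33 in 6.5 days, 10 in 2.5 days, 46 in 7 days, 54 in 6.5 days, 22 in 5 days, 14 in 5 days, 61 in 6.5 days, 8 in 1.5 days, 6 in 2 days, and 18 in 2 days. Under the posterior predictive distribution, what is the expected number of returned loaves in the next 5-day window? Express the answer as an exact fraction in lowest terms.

2800/113

Total count: 33 + 10 + 46 + 54 + 22 + 14 + 61 + 8 + 6 + 18 = 272.
Total exposure: 6.5 + 2.5 + 7 + 6.5 + 5 + 5 + 6.5 + 1.5 + 2 + 2 = 44.5 days.
By Gamma–Poisson conjugacy, the posterior is Gamma(α + Σx, β + Σt) = Gamma(8 + 272, 12 + 44.5) = Gamma(280, 113/2).
Predictive mean over a 5-day window = T·E[λ|data] = 5·280/(113/2) = 2800/113.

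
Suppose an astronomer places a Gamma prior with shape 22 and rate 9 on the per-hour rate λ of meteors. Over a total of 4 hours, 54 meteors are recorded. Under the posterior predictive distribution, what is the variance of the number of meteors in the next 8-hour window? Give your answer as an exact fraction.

Total count 54 over total exposure 4 hours.
By Gamma–Poisson conjugacy, the posterior is Gamma(α + Σx, β + Σt) = Gamma(22 + 54, 9 + 4) = Gamma(76, 13).
The posterior predictive for a window of length T is Negative Binomial with variance T·α'·(β'+T)/β'² = 8·76·21/169 = 12768/169.

12768/169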